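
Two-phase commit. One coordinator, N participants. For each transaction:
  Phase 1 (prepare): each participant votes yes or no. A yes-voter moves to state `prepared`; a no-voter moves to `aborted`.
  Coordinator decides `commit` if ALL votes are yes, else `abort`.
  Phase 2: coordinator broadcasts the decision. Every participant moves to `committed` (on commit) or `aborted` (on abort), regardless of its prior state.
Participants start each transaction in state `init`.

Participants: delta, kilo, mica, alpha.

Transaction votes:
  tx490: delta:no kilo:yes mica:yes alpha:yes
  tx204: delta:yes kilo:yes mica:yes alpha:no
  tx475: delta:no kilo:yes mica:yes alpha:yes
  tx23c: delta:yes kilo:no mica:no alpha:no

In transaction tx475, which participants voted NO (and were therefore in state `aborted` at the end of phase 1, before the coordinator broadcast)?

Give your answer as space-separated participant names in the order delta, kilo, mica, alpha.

Answer: delta

Derivation:
Txn tx475 phase 1: delta no -> aborted; kilo yes -> prepared; mica yes -> prepared; alpha yes -> prepared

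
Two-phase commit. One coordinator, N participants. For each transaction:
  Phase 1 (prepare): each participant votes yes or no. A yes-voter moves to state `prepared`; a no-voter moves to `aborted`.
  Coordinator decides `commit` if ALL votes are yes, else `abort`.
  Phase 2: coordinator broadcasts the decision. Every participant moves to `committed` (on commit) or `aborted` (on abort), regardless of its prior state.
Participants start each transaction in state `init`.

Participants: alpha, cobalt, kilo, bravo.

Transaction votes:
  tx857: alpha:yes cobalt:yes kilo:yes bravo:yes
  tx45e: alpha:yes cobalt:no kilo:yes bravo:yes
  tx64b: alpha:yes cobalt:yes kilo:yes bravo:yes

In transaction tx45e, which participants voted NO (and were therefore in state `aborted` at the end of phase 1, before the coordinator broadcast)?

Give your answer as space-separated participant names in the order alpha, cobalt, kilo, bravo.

Txn tx45e phase 1: alpha yes -> prepared; cobalt no -> aborted; kilo yes -> prepared; bravo yes -> prepared

Answer: cobalt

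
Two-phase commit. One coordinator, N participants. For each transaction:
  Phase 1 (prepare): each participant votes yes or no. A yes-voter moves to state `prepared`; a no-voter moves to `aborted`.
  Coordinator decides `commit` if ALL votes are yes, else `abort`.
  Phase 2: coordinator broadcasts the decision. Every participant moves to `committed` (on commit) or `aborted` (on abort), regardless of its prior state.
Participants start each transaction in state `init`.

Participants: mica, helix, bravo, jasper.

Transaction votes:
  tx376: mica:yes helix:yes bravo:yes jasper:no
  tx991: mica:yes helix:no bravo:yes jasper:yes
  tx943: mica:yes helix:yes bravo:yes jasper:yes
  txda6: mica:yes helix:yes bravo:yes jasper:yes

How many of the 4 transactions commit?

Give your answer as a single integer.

Answer: 2

Derivation:
tx376: no from jasper -> abort (commits=0)
tx991: no from helix -> abort (commits=0)
tx943: all yes -> commit (commits=1)
txda6: all yes -> commit (commits=2)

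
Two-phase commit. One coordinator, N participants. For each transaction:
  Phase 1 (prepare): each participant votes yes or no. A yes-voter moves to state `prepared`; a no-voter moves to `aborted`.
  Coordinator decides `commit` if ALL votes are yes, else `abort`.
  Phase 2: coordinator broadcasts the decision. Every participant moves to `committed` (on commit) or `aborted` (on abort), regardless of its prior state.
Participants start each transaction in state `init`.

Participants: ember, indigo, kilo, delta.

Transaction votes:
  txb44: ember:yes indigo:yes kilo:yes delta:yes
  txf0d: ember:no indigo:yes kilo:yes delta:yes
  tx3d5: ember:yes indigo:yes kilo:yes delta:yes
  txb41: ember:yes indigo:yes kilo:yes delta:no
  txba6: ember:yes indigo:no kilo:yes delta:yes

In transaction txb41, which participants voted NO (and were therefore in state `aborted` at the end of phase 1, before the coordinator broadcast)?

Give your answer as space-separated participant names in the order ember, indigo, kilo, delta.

Answer: delta

Derivation:
Txn txb41 phase 1: ember yes -> prepared; indigo yes -> prepared; kilo yes -> prepared; delta no -> aborted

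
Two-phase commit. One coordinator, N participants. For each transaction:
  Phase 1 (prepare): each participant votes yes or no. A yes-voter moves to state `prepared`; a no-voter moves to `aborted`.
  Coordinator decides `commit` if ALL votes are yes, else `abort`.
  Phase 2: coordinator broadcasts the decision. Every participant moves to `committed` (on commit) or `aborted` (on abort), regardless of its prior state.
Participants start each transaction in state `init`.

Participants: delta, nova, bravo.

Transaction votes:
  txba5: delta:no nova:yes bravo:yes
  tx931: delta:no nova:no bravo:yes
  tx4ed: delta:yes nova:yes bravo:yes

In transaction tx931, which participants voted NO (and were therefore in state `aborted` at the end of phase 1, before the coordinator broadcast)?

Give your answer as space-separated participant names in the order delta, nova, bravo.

Answer: delta nova

Derivation:
Txn tx931 phase 1: delta no -> aborted; nova no -> aborted; bravo yes -> prepared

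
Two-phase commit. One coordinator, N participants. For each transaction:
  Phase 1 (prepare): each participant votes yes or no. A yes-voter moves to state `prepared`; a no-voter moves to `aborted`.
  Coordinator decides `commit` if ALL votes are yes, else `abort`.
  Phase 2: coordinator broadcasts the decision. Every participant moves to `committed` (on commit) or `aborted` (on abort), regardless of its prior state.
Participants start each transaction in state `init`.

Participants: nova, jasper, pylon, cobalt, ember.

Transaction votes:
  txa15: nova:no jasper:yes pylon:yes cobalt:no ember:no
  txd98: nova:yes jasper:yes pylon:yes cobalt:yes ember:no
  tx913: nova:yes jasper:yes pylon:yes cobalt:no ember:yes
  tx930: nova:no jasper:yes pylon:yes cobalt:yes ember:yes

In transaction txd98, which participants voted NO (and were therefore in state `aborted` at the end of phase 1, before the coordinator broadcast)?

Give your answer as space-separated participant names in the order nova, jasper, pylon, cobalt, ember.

Answer: ember

Derivation:
Txn txd98 phase 1: nova yes -> prepared; jasper yes -> prepared; pylon yes -> prepared; cobalt yes -> prepared; ember no -> aborted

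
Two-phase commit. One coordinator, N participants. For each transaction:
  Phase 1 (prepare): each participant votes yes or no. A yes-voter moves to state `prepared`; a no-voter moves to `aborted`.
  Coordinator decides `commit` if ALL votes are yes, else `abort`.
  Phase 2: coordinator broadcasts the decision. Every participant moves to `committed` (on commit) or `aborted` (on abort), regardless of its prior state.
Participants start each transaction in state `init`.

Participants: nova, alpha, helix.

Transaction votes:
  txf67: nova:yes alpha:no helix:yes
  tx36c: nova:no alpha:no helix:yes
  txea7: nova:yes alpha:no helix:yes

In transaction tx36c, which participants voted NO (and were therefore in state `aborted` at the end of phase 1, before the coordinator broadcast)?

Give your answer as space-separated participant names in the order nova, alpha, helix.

Answer: nova alpha

Derivation:
Txn tx36c phase 1: nova no -> aborted; alpha no -> aborted; helix yes -> prepared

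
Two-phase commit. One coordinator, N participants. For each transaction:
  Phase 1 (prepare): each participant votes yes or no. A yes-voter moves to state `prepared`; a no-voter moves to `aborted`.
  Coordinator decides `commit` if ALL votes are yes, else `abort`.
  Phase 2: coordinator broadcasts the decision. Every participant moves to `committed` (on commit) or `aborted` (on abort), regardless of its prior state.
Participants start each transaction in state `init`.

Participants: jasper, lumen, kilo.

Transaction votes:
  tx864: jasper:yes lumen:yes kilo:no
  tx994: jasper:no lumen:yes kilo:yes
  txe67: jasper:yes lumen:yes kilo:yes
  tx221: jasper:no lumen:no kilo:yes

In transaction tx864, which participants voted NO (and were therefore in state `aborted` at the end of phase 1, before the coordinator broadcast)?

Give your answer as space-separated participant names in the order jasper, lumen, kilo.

Answer: kilo

Derivation:
Txn tx864 phase 1: jasper yes -> prepared; lumen yes -> prepared; kilo no -> aborted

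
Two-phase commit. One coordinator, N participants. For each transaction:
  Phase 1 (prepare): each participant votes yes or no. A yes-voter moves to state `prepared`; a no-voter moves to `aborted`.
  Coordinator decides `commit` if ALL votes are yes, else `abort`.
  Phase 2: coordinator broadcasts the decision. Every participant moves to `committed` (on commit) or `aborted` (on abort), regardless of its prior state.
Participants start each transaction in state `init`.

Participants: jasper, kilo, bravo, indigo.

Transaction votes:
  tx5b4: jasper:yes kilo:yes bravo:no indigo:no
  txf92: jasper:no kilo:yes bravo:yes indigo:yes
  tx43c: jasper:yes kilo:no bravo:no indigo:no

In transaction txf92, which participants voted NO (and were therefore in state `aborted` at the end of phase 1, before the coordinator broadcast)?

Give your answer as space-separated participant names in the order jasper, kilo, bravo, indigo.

Answer: jasper

Derivation:
Txn txf92 phase 1: jasper no -> aborted; kilo yes -> prepared; bravo yes -> prepared; indigo yes -> prepared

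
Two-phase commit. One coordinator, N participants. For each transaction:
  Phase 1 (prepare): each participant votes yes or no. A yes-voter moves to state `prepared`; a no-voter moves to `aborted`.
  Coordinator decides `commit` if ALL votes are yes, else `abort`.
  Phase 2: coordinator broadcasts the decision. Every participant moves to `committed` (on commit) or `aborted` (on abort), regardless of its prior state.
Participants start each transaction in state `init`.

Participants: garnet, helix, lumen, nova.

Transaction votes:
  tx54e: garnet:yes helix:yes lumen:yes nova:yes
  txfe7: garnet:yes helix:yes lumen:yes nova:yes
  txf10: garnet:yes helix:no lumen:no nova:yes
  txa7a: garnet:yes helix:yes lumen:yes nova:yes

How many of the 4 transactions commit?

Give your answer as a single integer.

tx54e: all yes -> commit (commits=1)
txfe7: all yes -> commit (commits=2)
txf10: no from helix, lumen -> abort (commits=2)
txa7a: all yes -> commit (commits=3)

Answer: 3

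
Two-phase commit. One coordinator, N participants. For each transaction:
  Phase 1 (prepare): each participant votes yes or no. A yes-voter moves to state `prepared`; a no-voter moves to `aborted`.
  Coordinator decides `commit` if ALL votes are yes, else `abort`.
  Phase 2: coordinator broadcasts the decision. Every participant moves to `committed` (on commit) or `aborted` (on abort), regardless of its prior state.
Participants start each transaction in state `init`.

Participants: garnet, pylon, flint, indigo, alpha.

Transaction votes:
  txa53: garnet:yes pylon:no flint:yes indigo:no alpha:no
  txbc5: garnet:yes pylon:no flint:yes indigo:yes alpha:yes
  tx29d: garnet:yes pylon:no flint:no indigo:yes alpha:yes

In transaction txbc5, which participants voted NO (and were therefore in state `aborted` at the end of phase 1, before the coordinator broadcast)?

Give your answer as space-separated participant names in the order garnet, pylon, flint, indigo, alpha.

Txn txbc5 phase 1: garnet yes -> prepared; pylon no -> aborted; flint yes -> prepared; indigo yes -> prepared; alpha yes -> prepared

Answer: pylon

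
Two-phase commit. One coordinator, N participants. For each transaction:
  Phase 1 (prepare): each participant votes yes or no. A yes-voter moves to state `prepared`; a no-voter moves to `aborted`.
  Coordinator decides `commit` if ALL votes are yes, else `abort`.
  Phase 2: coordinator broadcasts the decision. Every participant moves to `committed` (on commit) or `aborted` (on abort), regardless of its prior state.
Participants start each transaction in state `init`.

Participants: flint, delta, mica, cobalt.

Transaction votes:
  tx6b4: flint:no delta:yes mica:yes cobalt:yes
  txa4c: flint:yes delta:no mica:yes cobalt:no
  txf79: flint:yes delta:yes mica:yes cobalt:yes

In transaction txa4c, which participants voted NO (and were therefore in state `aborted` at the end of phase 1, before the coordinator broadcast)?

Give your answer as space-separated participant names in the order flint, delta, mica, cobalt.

Txn txa4c phase 1: flint yes -> prepared; delta no -> aborted; mica yes -> prepared; cobalt no -> aborted

Answer: delta cobalt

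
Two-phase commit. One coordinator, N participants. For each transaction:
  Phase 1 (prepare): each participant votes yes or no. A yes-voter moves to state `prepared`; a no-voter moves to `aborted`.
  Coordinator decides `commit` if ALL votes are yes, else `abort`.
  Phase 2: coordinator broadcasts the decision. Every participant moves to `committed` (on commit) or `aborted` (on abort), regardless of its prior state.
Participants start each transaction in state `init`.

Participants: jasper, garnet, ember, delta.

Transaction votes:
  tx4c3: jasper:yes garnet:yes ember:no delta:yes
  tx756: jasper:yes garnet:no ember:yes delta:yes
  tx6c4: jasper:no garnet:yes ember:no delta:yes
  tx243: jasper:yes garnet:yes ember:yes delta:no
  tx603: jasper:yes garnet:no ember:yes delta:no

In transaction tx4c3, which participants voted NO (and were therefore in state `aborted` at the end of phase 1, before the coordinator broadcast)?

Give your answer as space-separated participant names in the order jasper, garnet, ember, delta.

Txn tx4c3 phase 1: jasper yes -> prepared; garnet yes -> prepared; ember no -> aborted; delta yes -> prepared

Answer: ember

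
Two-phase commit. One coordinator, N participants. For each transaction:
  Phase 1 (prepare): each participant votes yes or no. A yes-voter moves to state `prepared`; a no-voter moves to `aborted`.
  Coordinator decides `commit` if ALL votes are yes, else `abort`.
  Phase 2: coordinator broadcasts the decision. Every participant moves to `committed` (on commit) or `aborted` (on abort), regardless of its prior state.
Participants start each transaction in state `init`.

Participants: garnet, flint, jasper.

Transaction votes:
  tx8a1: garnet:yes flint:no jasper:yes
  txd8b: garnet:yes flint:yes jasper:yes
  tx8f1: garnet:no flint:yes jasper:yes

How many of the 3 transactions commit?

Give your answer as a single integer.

Answer: 1

Derivation:
tx8a1: no from flint -> abort (commits=0)
txd8b: all yes -> commit (commits=1)
tx8f1: no from garnet -> abort (commits=1)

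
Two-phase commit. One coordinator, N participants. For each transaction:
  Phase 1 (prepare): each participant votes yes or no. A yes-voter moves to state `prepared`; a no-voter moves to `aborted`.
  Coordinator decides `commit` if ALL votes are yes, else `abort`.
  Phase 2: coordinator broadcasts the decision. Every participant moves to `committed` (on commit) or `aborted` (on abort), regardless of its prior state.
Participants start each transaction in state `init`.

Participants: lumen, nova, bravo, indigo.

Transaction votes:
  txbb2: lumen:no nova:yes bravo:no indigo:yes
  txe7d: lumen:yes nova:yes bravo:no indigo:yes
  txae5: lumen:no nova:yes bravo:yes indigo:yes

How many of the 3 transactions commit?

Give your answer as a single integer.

Answer: 0

Derivation:
txbb2: no from lumen, bravo -> abort (commits=0)
txe7d: no from bravo -> abort (commits=0)
txae5: no from lumen -> abort (commits=0)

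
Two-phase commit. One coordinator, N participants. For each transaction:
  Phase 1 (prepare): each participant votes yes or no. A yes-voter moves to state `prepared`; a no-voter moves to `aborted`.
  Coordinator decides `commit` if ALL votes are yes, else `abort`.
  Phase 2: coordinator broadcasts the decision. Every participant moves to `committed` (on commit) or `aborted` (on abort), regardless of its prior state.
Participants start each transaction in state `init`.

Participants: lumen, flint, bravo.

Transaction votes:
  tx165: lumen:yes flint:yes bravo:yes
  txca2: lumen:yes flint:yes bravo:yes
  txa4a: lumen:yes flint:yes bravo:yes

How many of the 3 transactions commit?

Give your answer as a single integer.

tx165: all yes -> commit (commits=1)
txca2: all yes -> commit (commits=2)
txa4a: all yes -> commit (commits=3)

Answer: 3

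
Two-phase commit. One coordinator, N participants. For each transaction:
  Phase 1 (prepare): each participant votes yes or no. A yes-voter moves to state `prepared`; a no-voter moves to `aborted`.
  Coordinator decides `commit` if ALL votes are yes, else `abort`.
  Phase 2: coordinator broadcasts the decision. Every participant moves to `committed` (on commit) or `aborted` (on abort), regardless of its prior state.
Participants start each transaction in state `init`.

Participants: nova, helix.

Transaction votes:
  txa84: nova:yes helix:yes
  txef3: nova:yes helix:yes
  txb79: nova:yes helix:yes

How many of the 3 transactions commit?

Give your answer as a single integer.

txa84: all yes -> commit (commits=1)
txef3: all yes -> commit (commits=2)
txb79: all yes -> commit (commits=3)

Answer: 3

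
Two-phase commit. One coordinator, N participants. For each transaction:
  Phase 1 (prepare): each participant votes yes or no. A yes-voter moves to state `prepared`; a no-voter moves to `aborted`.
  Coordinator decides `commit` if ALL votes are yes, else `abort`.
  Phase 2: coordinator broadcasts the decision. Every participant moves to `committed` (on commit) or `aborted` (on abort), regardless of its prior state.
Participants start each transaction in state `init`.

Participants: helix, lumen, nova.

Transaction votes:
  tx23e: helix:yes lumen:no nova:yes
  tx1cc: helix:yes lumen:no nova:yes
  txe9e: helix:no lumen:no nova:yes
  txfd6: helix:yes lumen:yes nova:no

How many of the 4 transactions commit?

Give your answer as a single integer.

tx23e: no from lumen -> abort (commits=0)
tx1cc: no from lumen -> abort (commits=0)
txe9e: no from helix, lumen -> abort (commits=0)
txfd6: no from nova -> abort (commits=0)

Answer: 0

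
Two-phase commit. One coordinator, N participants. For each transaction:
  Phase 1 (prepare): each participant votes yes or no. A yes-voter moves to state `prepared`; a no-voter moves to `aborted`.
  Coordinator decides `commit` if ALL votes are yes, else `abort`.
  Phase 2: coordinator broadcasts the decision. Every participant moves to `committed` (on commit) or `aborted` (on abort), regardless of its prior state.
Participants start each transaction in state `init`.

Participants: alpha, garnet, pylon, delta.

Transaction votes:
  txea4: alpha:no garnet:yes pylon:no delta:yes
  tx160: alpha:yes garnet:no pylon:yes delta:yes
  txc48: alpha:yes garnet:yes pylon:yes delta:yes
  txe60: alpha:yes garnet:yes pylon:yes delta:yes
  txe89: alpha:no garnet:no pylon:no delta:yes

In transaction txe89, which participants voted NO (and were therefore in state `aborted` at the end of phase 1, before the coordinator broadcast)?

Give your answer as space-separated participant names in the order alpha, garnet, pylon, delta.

Txn txe89 phase 1: alpha no -> aborted; garnet no -> aborted; pylon no -> aborted; delta yes -> prepared

Answer: alpha garnet pylon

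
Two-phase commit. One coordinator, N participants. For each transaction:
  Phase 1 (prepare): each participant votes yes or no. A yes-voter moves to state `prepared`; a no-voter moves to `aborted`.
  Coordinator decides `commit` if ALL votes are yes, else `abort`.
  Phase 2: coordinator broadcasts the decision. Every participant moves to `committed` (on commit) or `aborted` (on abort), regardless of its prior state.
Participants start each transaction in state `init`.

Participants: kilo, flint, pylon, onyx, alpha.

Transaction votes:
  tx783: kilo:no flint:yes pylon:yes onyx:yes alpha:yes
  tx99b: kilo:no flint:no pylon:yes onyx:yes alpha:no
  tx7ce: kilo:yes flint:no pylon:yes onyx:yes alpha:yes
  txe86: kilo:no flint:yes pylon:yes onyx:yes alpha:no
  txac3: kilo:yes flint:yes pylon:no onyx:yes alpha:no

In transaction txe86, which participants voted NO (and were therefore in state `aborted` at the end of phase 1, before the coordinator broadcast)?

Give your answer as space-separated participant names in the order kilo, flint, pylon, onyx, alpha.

Answer: kilo alpha

Derivation:
Txn txe86 phase 1: kilo no -> aborted; flint yes -> prepared; pylon yes -> prepared; onyx yes -> prepared; alpha no -> aborted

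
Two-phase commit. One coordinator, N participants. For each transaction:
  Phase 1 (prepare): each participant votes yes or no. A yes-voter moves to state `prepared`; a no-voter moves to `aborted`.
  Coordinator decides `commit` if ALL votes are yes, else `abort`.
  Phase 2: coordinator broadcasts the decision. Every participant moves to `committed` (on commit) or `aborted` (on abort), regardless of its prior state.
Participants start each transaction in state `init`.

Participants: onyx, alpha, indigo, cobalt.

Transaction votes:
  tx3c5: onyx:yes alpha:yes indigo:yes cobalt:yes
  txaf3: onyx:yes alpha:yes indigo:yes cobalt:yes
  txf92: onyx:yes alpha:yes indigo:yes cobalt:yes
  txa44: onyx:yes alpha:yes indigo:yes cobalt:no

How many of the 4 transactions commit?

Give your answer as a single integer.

Answer: 3

Derivation:
tx3c5: all yes -> commit (commits=1)
txaf3: all yes -> commit (commits=2)
txf92: all yes -> commit (commits=3)
txa44: no from cobalt -> abort (commits=3)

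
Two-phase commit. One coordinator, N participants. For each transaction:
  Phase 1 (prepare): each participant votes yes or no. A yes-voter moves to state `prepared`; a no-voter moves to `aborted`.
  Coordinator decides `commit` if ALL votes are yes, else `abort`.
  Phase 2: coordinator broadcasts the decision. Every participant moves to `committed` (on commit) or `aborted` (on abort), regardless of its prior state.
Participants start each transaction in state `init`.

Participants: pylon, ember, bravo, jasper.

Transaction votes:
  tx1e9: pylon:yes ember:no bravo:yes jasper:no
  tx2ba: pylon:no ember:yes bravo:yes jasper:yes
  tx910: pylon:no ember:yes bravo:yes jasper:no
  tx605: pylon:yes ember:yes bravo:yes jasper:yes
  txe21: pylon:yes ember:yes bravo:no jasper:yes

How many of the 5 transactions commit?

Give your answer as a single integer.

Answer: 1

Derivation:
tx1e9: no from ember, jasper -> abort (commits=0)
tx2ba: no from pylon -> abort (commits=0)
tx910: no from pylon, jasper -> abort (commits=0)
tx605: all yes -> commit (commits=1)
txe21: no from bravo -> abort (commits=1)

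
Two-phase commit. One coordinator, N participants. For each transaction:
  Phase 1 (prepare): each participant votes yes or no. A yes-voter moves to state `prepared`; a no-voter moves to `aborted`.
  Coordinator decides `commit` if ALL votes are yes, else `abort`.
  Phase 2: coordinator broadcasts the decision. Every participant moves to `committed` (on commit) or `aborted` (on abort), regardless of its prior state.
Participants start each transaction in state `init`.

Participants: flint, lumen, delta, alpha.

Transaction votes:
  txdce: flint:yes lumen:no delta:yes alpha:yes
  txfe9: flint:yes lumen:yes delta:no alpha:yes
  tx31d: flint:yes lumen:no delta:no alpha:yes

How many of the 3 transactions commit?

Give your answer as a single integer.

Answer: 0

Derivation:
txdce: no from lumen -> abort (commits=0)
txfe9: no from delta -> abort (commits=0)
tx31d: no from lumen, delta -> abort (commits=0)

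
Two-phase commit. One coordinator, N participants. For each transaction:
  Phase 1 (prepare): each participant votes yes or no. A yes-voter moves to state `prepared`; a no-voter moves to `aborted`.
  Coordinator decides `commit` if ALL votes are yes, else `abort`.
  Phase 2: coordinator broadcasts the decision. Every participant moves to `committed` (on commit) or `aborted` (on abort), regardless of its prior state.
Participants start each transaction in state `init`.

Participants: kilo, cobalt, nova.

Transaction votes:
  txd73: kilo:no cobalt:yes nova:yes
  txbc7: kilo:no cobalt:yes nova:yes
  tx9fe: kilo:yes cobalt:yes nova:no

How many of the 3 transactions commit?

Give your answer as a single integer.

Answer: 0

Derivation:
txd73: no from kilo -> abort (commits=0)
txbc7: no from kilo -> abort (commits=0)
tx9fe: no from nova -> abort (commits=0)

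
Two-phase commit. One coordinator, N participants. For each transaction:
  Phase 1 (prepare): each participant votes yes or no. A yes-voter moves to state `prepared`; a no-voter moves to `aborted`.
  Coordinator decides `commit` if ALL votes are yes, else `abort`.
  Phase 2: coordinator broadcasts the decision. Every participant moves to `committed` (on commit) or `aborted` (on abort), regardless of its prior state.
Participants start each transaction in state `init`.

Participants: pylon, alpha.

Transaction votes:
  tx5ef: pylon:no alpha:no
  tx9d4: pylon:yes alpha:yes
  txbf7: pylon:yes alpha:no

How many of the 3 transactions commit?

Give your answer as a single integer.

tx5ef: no from pylon, alpha -> abort (commits=0)
tx9d4: all yes -> commit (commits=1)
txbf7: no from alpha -> abort (commits=1)

Answer: 1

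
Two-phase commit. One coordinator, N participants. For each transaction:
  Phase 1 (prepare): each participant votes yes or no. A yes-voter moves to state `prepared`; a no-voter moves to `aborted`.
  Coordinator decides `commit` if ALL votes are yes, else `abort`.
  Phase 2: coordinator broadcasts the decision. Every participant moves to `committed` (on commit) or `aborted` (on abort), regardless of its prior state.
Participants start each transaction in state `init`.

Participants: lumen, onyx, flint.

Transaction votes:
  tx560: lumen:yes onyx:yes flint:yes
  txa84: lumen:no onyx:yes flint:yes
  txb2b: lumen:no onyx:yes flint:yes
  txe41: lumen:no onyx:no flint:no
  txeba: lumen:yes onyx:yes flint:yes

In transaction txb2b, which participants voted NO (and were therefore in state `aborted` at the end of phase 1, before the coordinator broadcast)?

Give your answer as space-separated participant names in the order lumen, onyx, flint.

Answer: lumen

Derivation:
Txn txb2b phase 1: lumen no -> aborted; onyx yes -> prepared; flint yes -> prepared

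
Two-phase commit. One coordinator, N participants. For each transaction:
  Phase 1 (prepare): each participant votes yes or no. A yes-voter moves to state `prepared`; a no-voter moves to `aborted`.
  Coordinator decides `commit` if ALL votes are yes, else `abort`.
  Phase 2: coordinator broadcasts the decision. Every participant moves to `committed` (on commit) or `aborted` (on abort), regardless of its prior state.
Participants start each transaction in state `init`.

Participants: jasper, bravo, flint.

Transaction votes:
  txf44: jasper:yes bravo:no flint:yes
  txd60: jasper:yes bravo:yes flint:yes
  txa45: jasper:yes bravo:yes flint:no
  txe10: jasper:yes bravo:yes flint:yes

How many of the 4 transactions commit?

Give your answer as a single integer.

Answer: 2

Derivation:
txf44: no from bravo -> abort (commits=0)
txd60: all yes -> commit (commits=1)
txa45: no from flint -> abort (commits=1)
txe10: all yes -> commit (commits=2)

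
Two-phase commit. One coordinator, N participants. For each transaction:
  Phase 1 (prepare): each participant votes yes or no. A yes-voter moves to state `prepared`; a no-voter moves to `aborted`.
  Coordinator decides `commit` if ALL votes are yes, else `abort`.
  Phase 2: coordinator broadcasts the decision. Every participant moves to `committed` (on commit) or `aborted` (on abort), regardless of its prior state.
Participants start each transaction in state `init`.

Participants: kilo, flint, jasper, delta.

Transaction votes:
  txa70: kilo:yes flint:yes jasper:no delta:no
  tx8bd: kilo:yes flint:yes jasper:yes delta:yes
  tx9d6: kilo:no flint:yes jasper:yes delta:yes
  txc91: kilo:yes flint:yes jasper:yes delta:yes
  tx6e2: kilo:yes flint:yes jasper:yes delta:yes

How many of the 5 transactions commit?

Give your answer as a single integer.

txa70: no from jasper, delta -> abort (commits=0)
tx8bd: all yes -> commit (commits=1)
tx9d6: no from kilo -> abort (commits=1)
txc91: all yes -> commit (commits=2)
tx6e2: all yes -> commit (commits=3)

Answer: 3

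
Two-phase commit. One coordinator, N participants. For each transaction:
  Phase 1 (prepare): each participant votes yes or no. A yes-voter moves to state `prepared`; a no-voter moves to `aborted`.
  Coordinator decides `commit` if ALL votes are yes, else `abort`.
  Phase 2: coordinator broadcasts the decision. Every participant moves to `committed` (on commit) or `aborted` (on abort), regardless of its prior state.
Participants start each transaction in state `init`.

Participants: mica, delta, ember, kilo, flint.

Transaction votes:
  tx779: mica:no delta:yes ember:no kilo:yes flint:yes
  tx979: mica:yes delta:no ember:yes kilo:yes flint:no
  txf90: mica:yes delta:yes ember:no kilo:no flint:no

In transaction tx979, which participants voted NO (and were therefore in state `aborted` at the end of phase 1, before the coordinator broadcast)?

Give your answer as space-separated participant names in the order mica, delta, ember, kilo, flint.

Txn tx979 phase 1: mica yes -> prepared; delta no -> aborted; ember yes -> prepared; kilo yes -> prepared; flint no -> aborted

Answer: delta flint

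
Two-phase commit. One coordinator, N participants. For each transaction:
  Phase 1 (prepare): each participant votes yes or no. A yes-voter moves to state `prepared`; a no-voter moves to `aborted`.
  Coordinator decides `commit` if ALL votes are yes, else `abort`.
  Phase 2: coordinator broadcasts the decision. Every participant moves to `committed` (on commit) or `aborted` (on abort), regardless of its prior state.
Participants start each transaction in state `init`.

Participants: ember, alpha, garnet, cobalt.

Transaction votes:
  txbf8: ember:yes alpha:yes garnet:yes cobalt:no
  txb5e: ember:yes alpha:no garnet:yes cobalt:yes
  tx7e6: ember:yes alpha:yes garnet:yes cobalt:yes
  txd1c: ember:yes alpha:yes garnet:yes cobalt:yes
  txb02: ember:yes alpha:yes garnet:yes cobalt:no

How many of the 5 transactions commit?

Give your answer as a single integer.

Answer: 2

Derivation:
txbf8: no from cobalt -> abort (commits=0)
txb5e: no from alpha -> abort (commits=0)
tx7e6: all yes -> commit (commits=1)
txd1c: all yes -> commit (commits=2)
txb02: no from cobalt -> abort (commits=2)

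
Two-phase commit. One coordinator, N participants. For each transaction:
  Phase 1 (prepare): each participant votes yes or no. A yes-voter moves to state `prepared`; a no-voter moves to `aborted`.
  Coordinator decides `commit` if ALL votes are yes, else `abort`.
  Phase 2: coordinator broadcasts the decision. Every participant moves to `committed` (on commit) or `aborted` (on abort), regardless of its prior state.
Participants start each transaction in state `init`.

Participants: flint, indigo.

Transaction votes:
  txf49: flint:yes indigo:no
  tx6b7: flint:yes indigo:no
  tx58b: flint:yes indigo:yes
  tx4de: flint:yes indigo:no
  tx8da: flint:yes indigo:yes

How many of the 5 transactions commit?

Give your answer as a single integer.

txf49: no from indigo -> abort (commits=0)
tx6b7: no from indigo -> abort (commits=0)
tx58b: all yes -> commit (commits=1)
tx4de: no from indigo -> abort (commits=1)
tx8da: all yes -> commit (commits=2)

Answer: 2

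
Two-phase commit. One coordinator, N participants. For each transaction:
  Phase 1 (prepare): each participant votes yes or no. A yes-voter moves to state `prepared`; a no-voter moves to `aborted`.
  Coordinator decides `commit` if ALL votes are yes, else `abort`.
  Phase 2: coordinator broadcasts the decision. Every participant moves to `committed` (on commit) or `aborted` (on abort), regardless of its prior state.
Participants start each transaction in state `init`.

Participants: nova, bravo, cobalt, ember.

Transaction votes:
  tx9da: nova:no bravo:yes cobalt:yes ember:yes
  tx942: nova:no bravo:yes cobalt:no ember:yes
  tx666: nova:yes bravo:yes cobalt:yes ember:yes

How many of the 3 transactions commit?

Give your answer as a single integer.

tx9da: no from nova -> abort (commits=0)
tx942: no from nova, cobalt -> abort (commits=0)
tx666: all yes -> commit (commits=1)

Answer: 1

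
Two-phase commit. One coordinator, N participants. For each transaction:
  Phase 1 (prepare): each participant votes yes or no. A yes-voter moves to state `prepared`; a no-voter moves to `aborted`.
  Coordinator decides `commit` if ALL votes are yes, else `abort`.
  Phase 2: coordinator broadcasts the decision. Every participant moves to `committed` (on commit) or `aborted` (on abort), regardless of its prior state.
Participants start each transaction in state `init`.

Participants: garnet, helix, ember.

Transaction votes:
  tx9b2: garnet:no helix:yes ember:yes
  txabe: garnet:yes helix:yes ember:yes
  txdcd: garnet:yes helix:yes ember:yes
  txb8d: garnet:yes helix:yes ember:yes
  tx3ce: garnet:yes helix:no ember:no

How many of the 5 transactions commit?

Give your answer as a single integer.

tx9b2: no from garnet -> abort (commits=0)
txabe: all yes -> commit (commits=1)
txdcd: all yes -> commit (commits=2)
txb8d: all yes -> commit (commits=3)
tx3ce: no from helix, ember -> abort (commits=3)

Answer: 3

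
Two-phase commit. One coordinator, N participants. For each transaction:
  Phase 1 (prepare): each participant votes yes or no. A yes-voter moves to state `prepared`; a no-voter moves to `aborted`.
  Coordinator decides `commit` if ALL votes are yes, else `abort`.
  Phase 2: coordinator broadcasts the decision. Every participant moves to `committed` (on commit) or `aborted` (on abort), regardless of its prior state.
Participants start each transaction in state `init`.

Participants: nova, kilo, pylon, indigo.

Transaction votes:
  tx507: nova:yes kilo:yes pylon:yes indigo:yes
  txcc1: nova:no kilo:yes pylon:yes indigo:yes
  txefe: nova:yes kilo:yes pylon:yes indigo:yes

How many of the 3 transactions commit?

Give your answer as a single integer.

tx507: all yes -> commit (commits=1)
txcc1: no from nova -> abort (commits=1)
txefe: all yes -> commit (commits=2)

Answer: 2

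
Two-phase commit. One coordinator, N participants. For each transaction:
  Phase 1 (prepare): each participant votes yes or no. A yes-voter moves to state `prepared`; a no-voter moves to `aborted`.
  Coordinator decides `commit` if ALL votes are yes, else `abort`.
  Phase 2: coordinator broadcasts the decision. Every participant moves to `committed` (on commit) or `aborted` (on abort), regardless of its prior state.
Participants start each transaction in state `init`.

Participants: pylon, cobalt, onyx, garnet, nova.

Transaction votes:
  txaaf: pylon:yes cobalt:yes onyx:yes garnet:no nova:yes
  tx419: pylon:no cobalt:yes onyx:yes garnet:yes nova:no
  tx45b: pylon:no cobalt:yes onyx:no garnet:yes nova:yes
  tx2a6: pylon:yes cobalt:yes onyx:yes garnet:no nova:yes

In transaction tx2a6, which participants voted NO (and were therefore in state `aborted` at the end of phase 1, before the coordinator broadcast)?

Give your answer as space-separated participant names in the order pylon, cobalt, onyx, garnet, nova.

Txn tx2a6 phase 1: pylon yes -> prepared; cobalt yes -> prepared; onyx yes -> prepared; garnet no -> aborted; nova yes -> prepared

Answer: garnet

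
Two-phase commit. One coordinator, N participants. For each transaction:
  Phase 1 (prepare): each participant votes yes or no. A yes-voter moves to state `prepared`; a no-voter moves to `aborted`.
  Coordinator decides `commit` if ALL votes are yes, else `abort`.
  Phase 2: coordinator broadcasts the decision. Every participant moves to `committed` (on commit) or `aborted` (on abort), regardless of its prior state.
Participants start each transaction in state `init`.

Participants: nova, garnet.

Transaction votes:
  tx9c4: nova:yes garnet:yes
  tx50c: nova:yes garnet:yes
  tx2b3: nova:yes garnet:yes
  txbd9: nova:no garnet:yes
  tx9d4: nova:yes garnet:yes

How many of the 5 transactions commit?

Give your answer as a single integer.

tx9c4: all yes -> commit (commits=1)
tx50c: all yes -> commit (commits=2)
tx2b3: all yes -> commit (commits=3)
txbd9: no from nova -> abort (commits=3)
tx9d4: all yes -> commit (commits=4)

Answer: 4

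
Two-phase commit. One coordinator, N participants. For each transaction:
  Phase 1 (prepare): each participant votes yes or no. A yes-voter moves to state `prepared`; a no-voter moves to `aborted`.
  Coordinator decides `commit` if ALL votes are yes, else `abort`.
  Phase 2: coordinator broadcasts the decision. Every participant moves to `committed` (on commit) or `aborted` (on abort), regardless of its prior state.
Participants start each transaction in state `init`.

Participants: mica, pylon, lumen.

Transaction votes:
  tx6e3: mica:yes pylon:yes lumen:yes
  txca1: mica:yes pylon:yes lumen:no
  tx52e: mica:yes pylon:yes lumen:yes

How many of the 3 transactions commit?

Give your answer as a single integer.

Answer: 2

Derivation:
tx6e3: all yes -> commit (commits=1)
txca1: no from lumen -> abort (commits=1)
tx52e: all yes -> commit (commits=2)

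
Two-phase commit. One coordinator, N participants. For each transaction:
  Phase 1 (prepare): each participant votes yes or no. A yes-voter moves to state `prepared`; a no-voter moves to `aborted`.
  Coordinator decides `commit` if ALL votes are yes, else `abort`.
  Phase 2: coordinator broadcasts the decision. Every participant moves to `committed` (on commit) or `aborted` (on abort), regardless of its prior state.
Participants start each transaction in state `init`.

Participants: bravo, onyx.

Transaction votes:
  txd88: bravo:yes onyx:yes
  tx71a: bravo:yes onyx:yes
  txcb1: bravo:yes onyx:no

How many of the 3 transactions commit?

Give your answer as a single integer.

Answer: 2

Derivation:
txd88: all yes -> commit (commits=1)
tx71a: all yes -> commit (commits=2)
txcb1: no from onyx -> abort (commits=2)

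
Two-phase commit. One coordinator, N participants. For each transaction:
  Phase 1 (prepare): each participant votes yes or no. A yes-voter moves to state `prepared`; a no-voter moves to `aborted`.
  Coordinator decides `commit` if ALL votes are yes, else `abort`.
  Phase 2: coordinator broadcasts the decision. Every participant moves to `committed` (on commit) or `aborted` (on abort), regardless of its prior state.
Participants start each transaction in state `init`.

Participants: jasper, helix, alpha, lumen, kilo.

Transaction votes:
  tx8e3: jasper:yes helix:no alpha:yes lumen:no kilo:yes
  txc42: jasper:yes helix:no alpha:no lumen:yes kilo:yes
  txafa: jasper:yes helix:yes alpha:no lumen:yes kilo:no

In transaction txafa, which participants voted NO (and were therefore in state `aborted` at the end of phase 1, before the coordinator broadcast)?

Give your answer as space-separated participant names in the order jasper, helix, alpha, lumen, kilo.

Txn txafa phase 1: jasper yes -> prepared; helix yes -> prepared; alpha no -> aborted; lumen yes -> prepared; kilo no -> aborted

Answer: alpha kilo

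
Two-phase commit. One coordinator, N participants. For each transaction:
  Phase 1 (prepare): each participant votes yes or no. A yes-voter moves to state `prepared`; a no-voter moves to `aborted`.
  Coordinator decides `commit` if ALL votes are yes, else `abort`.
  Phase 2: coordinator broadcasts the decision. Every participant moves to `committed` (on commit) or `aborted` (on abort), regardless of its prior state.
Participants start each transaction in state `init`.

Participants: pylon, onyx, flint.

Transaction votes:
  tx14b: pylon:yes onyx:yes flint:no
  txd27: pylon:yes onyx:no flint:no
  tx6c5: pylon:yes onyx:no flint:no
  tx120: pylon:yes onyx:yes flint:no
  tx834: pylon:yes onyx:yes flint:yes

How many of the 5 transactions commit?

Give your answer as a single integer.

Answer: 1

Derivation:
tx14b: no from flint -> abort (commits=0)
txd27: no from onyx, flint -> abort (commits=0)
tx6c5: no from onyx, flint -> abort (commits=0)
tx120: no from flint -> abort (commits=0)
tx834: all yes -> commit (commits=1)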